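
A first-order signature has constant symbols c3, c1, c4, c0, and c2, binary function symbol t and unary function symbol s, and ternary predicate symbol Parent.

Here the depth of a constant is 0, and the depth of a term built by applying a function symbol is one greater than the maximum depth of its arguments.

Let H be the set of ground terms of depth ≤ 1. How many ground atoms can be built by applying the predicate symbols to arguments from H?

First count ground terms of depth ≤ 1.
Let N_k count ground terms of depth at most k. Each non-constant term of depth ≤ k is some function symbol applied to depth-≤(k−1) arguments, giving N_k = 5 + N_{k-1}^2 + N_{k-1}.
N_0 = 5
N_1 = 5 + 5^2 + 5 = 35
So |H| = 35.
Ground atoms are formed by filling each argument slot of a predicate with a term from H, so an r-ary predicate gives |H|^r atoms:
  Parent: 35^3 = 42875
Total ground atoms: 42875.

42875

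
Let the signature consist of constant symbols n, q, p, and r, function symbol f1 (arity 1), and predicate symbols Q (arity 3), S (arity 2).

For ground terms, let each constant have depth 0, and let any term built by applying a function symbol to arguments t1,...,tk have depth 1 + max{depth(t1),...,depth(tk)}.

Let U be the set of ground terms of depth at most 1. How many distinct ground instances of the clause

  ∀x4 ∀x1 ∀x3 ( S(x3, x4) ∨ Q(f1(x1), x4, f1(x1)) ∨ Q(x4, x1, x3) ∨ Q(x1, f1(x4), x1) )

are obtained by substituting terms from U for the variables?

Ground terms of depth ≤ 1:
  Let N_k count ground terms of depth at most k. Each non-constant term of depth ≤ k is some function symbol applied to depth-≤(k−1) arguments, giving N_k = 4 + N_{k-1}.
  N_0 = 4
  N_1 = 4 + 4 = 8
  Explicitly: n, q, p, r, f1(n), f1(q), f1(p), f1(r).
So there are 8 ground terms available for substitution.
There are 3 variables to instantiate (x4, x1, x3), each occurring in at least one literal, so different choices give different ground instances.
Number of ground instances = 8^3 = 512.

512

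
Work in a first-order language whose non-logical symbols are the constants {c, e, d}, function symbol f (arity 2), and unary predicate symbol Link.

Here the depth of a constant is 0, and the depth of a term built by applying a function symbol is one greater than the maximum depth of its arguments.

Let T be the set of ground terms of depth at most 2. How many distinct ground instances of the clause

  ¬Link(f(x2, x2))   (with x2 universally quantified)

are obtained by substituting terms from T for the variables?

147

Ground terms of depth ≤ 2:
  Let N_k count ground terms of depth at most k. Each non-constant term of depth ≤ k is some function symbol applied to depth-≤(k−1) arguments, giving N_k = 3 + N_{k-1}^2.
  N_0 = 3
  N_1 = 3 + 3^2 = 12
  N_2 = 3 + 12^2 = 147
So there are 147 ground terms available for substitution.
The variable x2 ranges independently over the available ground terms, and distinct assignments produce distinct instances.
Number of ground instances = 147.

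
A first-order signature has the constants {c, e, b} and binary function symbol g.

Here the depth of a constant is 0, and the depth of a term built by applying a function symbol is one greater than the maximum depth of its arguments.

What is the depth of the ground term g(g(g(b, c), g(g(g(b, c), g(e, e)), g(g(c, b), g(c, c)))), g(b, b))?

depth(g(b, c)) = 1 + max(0, 0) = 1
depth(g(e, e)) = 1 + max(0, 0) = 1
depth(g(g(b, c), g(e, e))) = 1 + max(1, 1) = 2
depth(g(c, b)) = 1 + max(0, 0) = 1
depth(g(c, c)) = 1 + max(0, 0) = 1
depth(g(g(c, b), g(c, c))) = 1 + max(1, 1) = 2
depth(g(g(g(b, c), g(e, e)), g(g(c, b), g(c, c)))) = 1 + max(2, 2) = 3
depth(g(g(b, c), g(g(g(b, c), g(e, e)), g(g(c, b), g(c, c))))) = 1 + max(1, 3) = 4
depth(g(b, b)) = 1 + max(0, 0) = 1
depth(g(g(g(b, c), g(g(g(b, c), g(e, e)), g(g(c, b), g(c, c)))), g(b, b))) = 1 + max(4, 1) = 5

5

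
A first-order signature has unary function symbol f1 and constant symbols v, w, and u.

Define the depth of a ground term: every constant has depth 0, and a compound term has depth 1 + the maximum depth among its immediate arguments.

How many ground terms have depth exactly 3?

Let N_k = |{terms of depth ≤ k}|. Then N_0 = 3 and N_k = 3 + N_{k-1} for k ≥ 1 (one summand per function symbol, arity giving the exponent).
N_0 = 3
N_1 = 3 + 3 = 6
N_2 = 3 + 6 = 9
N_3 = 3 + 9 = 12
Terms of depth exactly 3: N_3 − N_2 = 12 − 9 = 3.

3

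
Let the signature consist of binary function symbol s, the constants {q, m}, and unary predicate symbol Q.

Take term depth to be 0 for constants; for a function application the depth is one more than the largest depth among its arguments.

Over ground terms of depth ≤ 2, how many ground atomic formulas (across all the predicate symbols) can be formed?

First count ground terms of depth ≤ 2.
Let N_k count ground terms of depth at most k. Each non-constant term of depth ≤ k is some function symbol applied to depth-≤(k−1) arguments, giving N_k = 2 + N_{k-1}^2.
N_0 = 2
N_1 = 2 + 2^2 = 6
N_2 = 2 + 6^2 = 38
So |H| = 38.
Ground atoms are formed by filling each argument slot of a predicate with a term from H, so an r-ary predicate gives |H|^r atoms:
  Q: 38
Total ground atoms: 38.

38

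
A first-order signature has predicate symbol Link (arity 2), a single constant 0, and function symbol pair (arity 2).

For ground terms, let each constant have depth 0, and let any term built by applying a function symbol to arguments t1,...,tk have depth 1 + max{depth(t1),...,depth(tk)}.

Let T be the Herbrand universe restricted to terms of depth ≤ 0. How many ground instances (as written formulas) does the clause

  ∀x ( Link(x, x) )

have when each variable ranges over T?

1

Ground terms of depth ≤ 0:
  Let N_k count ground terms of depth at most k. Each non-constant term of depth ≤ k is some function symbol applied to depth-≤(k−1) arguments, giving N_k = 1 + N_{k-1}^2.
  N_0 = 1
  Explicitly: 0.
So there is exactly 1 ground term available for substitution.
The variable x ranges independently over the available ground terms, and distinct assignments produce distinct instances.
Number of ground instances = 1.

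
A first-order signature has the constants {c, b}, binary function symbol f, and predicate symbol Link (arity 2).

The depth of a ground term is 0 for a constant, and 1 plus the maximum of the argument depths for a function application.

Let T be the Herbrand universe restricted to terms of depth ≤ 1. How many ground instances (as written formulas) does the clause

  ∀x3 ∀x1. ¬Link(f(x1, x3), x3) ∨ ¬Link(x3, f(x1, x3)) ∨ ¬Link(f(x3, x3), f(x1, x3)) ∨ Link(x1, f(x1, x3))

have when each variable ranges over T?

36

Ground terms of depth ≤ 1:
  Count level by level. With function symbols f/2, the terms of depth ≤ k are the 2 constants together with each function applied to depth-≤(k−1) tuples, so N_k = 2 + N_{k-1}^2.
  N_0 = 2
  N_1 = 2 + 2^2 = 6
  Explicitly: c, b, f(c, c), f(c, b), f(b, c), f(b, b).
So there are 6 ground terms available for substitution.
There are 2 variables to instantiate (x3, x1), each occurring in at least one literal, so different choices give different ground instances.
Number of ground instances = 6^2 = 36.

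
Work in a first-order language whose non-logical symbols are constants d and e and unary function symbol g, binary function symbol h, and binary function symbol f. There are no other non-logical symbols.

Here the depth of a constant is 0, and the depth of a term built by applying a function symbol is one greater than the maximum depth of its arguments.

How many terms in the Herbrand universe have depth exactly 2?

Write N_k for the number of ground terms of depth ≤ k. A term of depth ≤ k is either a constant or a function symbol applied to arguments of depth ≤ k−1, so N_k = 2 + N_{k-1} + N_{k-1}^2 + N_{k-1}^2.
N_0 = 2
N_1 = 2 + 2 + 2^2 + 2^2 = 12
N_2 = 2 + 12 + 12^2 + 12^2 = 302
Terms of depth exactly 2: N_2 − N_1 = 302 − 12 = 290.

290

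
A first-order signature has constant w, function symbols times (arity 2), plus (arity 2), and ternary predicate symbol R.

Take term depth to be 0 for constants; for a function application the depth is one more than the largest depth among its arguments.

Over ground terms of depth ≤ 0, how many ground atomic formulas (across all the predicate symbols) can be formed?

1

First count ground terms of depth ≤ 0.
Let N_k count ground terms of depth at most k. Each non-constant term of depth ≤ k is some function symbol applied to depth-≤(k−1) arguments, giving N_k = 1 + N_{k-1}^2 + N_{k-1}^2.
N_0 = 1
Explicitly: w.
So |H| = 1.
Each predicate of arity r yields |H|^r ground atoms (one per choice of an r-tuple from H):
  R: 1^3 = 1
Total ground atoms: 1.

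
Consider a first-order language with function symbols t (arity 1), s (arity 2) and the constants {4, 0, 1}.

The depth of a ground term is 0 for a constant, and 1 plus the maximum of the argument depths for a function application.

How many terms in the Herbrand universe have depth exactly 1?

Let N_k = |{terms of depth ≤ k}|. Then N_0 = 3 and N_k = 3 + N_{k-1} + N_{k-1}^2 for k ≥ 1 (one summand per function symbol, arity giving the exponent).
N_0 = 3
N_1 = 3 + 3 + 3^2 = 15
Terms of depth exactly 1: N_1 − N_0 = 15 − 3 = 12.

12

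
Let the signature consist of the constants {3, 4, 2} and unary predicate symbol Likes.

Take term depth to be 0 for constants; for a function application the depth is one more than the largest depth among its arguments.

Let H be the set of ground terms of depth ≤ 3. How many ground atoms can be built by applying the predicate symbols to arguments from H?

First count ground terms of depth ≤ 3.
With no function symbols every ground term is a constant, so there are exactly 3 ground terms at every depth bound.
N_0 = 3
N_1 = 3
N_2 = 3
N_3 = 3
So |H| = 3.
A ground atom is a predicate applied to a tuple of terms from H, so the count is the sum over predicates of |H|^arity:
  Likes: 3
Total ground atoms: 3.

3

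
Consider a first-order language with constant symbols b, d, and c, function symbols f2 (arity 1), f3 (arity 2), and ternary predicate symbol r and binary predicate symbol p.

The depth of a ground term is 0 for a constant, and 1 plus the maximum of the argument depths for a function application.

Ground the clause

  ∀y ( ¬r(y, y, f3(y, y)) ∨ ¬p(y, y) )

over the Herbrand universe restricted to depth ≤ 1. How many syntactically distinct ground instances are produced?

Ground terms of depth ≤ 1:
  Write N_k for the number of ground terms of depth ≤ k. A term of depth ≤ k is either a constant or a function symbol applied to arguments of depth ≤ k−1, so N_k = 3 + N_{k-1} + N_{k-1}^2.
  N_0 = 3
  N_1 = 3 + 3 + 3^2 = 15
So there are 15 ground terms available for substitution.
The clause has 1 distinct variable (y), which appears in the body. In the free term algebra distinct substitutions yield syntactically distinct ground instances.
Number of ground instances = 15.

15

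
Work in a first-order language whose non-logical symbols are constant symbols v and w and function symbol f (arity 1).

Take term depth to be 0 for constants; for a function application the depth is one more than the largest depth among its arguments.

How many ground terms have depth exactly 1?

If N_k denotes the number of depth-≤k ground terms, the 2 constants give N_0 = 2, and each function symbol of arity r contributes N_{k-1}^r new terms at level k: N_k = 2 + N_{k-1}.
N_0 = 2
N_1 = 2 + 2 = 4
Terms of depth exactly 1: N_1 − N_0 = 4 − 2 = 2.

2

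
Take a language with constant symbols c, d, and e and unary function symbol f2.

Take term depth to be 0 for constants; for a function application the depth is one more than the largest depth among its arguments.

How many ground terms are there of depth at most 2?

Let N_k = |{terms of depth ≤ k}|. Then N_0 = 3 and N_k = 3 + N_{k-1} for k ≥ 1 (one summand per function symbol, arity giving the exponent).
N_0 = 3
N_1 = 3 + 3 = 6
N_2 = 3 + 6 = 9

9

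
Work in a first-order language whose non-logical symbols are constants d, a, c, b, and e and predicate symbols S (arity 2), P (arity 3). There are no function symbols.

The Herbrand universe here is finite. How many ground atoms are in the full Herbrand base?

With no function symbols, the Herbrand universe is just the 5 constants.
Ground atoms per predicate: S: 5^2 = 25, P: 5^3 = 125.
Herbrand base size = 25 + 125 = 150.

150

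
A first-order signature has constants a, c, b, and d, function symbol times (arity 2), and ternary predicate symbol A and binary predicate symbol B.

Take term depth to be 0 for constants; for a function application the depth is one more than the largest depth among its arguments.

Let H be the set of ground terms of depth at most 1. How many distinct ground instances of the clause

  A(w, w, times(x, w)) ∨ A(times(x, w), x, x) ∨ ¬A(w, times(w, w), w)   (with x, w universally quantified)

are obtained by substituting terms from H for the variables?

Ground terms of depth ≤ 1:
  Let N_k count ground terms of depth at most k. Each non-constant term of depth ≤ k is some function symbol applied to depth-≤(k−1) arguments, giving N_k = 4 + N_{k-1}^2.
  N_0 = 4
  N_1 = 4 + 4^2 = 20
So there are 20 ground terms available for substitution.
The body mentions every one of the 2 quantified variables; since ground terms form a free algebra, no two substitutions collapse to the same formula.
Number of ground instances = 20^2 = 400.

400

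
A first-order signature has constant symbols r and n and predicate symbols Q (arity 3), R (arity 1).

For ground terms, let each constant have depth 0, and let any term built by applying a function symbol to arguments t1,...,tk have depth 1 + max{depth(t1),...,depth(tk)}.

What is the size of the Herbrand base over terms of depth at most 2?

10

First count ground terms of depth ≤ 2.
With no function symbols every ground term is a constant, so there are exactly 2 ground terms at every depth bound.
N_0 = 2
N_1 = 2
N_2 = 2
So |H| = 2.
Ground atoms are formed by filling each argument slot of a predicate with a term from H, so an r-ary predicate gives |H|^r atoms:
  Q: 2^3 = 8;  R: 2
Total ground atoms: 8 + 2 = 10.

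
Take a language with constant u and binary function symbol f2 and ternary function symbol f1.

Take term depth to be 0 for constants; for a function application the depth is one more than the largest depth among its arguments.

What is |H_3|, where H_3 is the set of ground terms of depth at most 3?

Let N_k count ground terms of depth at most k. Each non-constant term of depth ≤ k is some function symbol applied to depth-≤(k−1) arguments, giving N_k = 1 + N_{k-1}^2 + N_{k-1}^3.
N_0 = 1
N_1 = 1 + 1^2 + 1^3 = 3
N_2 = 1 + 3^2 + 3^3 = 37
N_3 = 1 + 37^2 + 37^3 = 52023

52023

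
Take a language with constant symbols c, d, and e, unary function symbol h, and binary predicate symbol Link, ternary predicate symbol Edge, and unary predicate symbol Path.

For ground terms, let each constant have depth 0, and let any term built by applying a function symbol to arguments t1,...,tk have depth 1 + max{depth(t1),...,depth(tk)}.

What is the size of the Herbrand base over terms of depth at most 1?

First count ground terms of depth ≤ 1.
Count level by level. With function symbols h/1, the terms of depth ≤ k are the 3 constants together with each function applied to depth-≤(k−1) tuples, so N_k = 3 + N_{k-1}.
N_0 = 3
N_1 = 3 + 3 = 6
So |H| = 6.
A ground atom is a predicate applied to a tuple of terms from H, so the count is the sum over predicates of |H|^arity:
  Link: 6^2 = 36;  Edge: 6^3 = 216;  Path: 6
Total ground atoms: 36 + 216 + 6 = 258.

258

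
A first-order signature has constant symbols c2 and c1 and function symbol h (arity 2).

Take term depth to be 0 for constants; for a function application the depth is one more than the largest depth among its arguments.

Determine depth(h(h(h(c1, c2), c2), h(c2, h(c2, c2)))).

depth(h(c1, c2)) = 1 + max(0, 0) = 1
depth(h(h(c1, c2), c2)) = 1 + max(1, 0) = 2
depth(h(c2, c2)) = 1 + max(0, 0) = 1
depth(h(c2, h(c2, c2))) = 1 + max(0, 1) = 2
depth(h(h(h(c1, c2), c2), h(c2, h(c2, c2)))) = 1 + max(2, 2) = 3

3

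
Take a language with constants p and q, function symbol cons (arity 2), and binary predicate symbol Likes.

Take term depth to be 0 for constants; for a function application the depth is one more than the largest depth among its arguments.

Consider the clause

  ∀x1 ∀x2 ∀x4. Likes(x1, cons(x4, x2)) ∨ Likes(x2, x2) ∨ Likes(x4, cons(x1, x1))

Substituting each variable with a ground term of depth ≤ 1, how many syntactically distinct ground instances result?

Ground terms of depth ≤ 1:
  Count level by level. With function symbols cons/2, the terms of depth ≤ k are the 2 constants together with each function applied to depth-≤(k−1) tuples, so N_k = 2 + N_{k-1}^2.
  N_0 = 2
  N_1 = 2 + 2^2 = 6
So there are 6 ground terms available for substitution.
The clause has 3 distinct variables (x1, x2, x4), each appearing in the body. In the free term algebra distinct substitutions yield syntactically distinct ground instances.
Number of ground instances = 6^3 = 216.

216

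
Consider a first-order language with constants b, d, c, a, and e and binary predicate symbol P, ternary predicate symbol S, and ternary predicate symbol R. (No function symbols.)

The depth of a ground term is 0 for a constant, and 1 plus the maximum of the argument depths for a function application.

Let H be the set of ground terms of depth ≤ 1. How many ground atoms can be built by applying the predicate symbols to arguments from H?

275

First count ground terms of depth ≤ 1.
With no function symbols every ground term is a constant, so there are exactly 5 ground terms at every depth bound.
N_0 = 5
N_1 = 5
So |H| = 5.
Ground atoms are formed by filling each argument slot of a predicate with a term from H, so an r-ary predicate gives |H|^r atoms:
  P: 5^2 = 25;  S: 5^3 = 125;  R: 5^3 = 125
Total ground atoms: 25 + 125 + 125 = 275.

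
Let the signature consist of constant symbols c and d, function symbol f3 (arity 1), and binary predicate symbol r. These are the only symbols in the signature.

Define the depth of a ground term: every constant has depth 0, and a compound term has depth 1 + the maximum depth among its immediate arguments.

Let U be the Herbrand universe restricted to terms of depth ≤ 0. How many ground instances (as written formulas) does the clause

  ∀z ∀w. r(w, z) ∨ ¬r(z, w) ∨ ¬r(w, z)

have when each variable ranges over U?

4

Ground terms of depth ≤ 0:
  Let N_k count ground terms of depth at most k. Each non-constant term of depth ≤ k is some function symbol applied to depth-≤(k−1) arguments, giving N_k = 2 + N_{k-1}.
  N_0 = 2
  Explicitly: c, d.
So there are 2 ground terms available for substitution.
The clause has 2 distinct variables (z, w), each appearing in the body. In the free term algebra distinct substitutions yield syntactically distinct ground instances.
Number of ground instances = 2^2 = 4.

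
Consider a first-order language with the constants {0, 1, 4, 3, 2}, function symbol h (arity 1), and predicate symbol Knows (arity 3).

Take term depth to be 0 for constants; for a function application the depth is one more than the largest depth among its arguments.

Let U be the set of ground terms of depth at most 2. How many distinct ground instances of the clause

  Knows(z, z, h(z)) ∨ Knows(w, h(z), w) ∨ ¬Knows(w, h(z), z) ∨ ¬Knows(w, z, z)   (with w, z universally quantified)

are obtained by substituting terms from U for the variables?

225

Ground terms of depth ≤ 2:
  If N_k denotes the number of depth-≤k ground terms, the 5 constants give N_0 = 5, and each function symbol of arity r contributes N_{k-1}^r new terms at level k: N_k = 5 + N_{k-1}.
  N_0 = 5
  N_1 = 5 + 5 = 10
  N_2 = 5 + 10 = 15
So there are 15 ground terms available for substitution.
The clause has 2 distinct variables (w, z), each appearing in the body. In the free term algebra distinct substitutions yield syntactically distinct ground instances.
Number of ground instances = 15^2 = 225.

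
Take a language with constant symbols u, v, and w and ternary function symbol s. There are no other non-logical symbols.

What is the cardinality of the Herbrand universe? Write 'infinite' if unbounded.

infinite

The signature has at least one function symbol (s, arity 3) and at least one constant (u).
Iterating s gives infinitely many distinct ground terms: u, s(u, u, u), s(s(u, u, u), s(u, u, u), s(u, u, u)), ...
So the Herbrand universe is infinite.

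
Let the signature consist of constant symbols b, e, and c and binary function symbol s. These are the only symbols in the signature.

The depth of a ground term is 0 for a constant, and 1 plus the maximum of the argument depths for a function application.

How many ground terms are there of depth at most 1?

12

Let N_k = |{terms of depth ≤ k}|. Then N_0 = 3 and N_k = 3 + N_{k-1}^2 for k ≥ 1 (one summand per function symbol, arity giving the exponent).
N_0 = 3
N_1 = 3 + 3^2 = 12
Explicitly: b, e, c, s(b, b), s(b, e), s(b, c), s(e, b), s(e, e), s(e, c), s(c, b), s(c, e), s(c, c).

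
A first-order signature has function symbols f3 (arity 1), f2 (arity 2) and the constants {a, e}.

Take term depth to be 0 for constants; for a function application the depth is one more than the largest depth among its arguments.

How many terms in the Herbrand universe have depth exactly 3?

5478

Let N_k = |{terms of depth ≤ k}|. Then N_0 = 2 and N_k = 2 + N_{k-1} + N_{k-1}^2 for k ≥ 1 (one summand per function symbol, arity giving the exponent).
N_0 = 2
N_1 = 2 + 2 + 2^2 = 8
N_2 = 2 + 8 + 8^2 = 74
N_3 = 2 + 74 + 74^2 = 5552
Terms of depth exactly 3: N_3 − N_2 = 5552 − 74 = 5478.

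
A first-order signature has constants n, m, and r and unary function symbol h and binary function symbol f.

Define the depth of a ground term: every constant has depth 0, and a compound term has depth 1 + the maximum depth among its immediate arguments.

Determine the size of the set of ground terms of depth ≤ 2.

243

Write N_k for the number of ground terms of depth ≤ k. A term of depth ≤ k is either a constant or a function symbol applied to arguments of depth ≤ k−1, so N_k = 3 + N_{k-1} + N_{k-1}^2.
N_0 = 3
N_1 = 3 + 3 + 3^2 = 15
N_2 = 3 + 15 + 15^2 = 243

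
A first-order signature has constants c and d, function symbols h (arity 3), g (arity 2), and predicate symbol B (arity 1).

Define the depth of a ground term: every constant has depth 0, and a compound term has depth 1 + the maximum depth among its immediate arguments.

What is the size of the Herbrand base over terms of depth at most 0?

First count ground terms of depth ≤ 0.
Let N_k count ground terms of depth at most k. Each non-constant term of depth ≤ k is some function symbol applied to depth-≤(k−1) arguments, giving N_k = 2 + N_{k-1}^3 + N_{k-1}^2.
N_0 = 2
Explicitly: c, d.
So |H| = 2.
Each predicate of arity r yields |H|^r ground atoms (one per choice of an r-tuple from H):
  B: 2
Total ground atoms: 2.

2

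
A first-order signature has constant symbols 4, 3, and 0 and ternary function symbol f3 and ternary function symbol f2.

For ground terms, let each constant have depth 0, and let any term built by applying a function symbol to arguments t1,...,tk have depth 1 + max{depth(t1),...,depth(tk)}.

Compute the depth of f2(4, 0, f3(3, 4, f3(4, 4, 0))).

3

depth(f3(4, 4, 0)) = 1 + max(0, 0, 0) = 1
depth(f3(3, 4, f3(4, 4, 0))) = 1 + max(0, 0, 1) = 2
depth(f2(4, 0, f3(3, 4, f3(4, 4, 0)))) = 1 + max(0, 0, 2) = 3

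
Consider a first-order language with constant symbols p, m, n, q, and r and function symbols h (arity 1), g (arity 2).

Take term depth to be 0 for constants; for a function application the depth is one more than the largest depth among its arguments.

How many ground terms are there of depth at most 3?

Count level by level. With function symbols h/1, g/2, the terms of depth ≤ k are the 5 constants together with each function applied to depth-≤(k−1) tuples, so N_k = 5 + N_{k-1} + N_{k-1}^2.
N_0 = 5
N_1 = 5 + 5 + 5^2 = 35
N_2 = 5 + 35 + 35^2 = 1265
N_3 = 5 + 1265 + 1265^2 = 1601495

1601495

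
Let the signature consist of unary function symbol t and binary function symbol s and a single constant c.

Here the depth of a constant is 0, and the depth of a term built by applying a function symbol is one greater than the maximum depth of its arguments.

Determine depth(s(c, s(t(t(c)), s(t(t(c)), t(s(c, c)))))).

5

depth(t(c)) = 1 + depth(c) = 1 + 0 = 1
depth(t(t(c))) = 1 + depth(t(c)) = 1 + 1 = 2
depth(s(c, c)) = 1 + max(0, 0) = 1
depth(t(s(c, c))) = 1 + depth(s(c, c)) = 1 + 1 = 2
depth(s(t(t(c)), t(s(c, c)))) = 1 + max(2, 2) = 3
depth(s(t(t(c)), s(t(t(c)), t(s(c, c))))) = 1 + max(2, 3) = 4
depth(s(c, s(t(t(c)), s(t(t(c)), t(s(c, c)))))) = 1 + max(0, 4) = 5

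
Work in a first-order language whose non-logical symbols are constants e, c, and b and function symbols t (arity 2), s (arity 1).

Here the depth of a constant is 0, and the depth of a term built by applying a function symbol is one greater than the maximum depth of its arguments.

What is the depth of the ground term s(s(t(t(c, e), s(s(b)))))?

depth(t(c, e)) = 1 + max(0, 0) = 1
depth(s(b)) = 1 + depth(b) = 1 + 0 = 1
depth(s(s(b))) = 1 + depth(s(b)) = 1 + 1 = 2
depth(t(t(c, e), s(s(b)))) = 1 + max(1, 2) = 3
depth(s(t(t(c, e), s(s(b))))) = 1 + depth(t(t(c, e), s(s(b)))) = 1 + 3 = 4
depth(s(s(t(t(c, e), s(s(b)))))) = 1 + depth(s(t(t(c, e), s(s(b))))) = 1 + 4 = 5

5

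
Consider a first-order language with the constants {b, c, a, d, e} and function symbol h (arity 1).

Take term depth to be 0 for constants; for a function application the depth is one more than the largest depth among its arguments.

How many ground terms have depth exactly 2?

Let N_k count ground terms of depth at most k. Each non-constant term of depth ≤ k is some function symbol applied to depth-≤(k−1) arguments, giving N_k = 5 + N_{k-1}.
N_0 = 5
N_1 = 5 + 5 = 10
N_2 = 5 + 10 = 15
Terms of depth exactly 2: N_2 − N_1 = 15 − 10 = 5.

5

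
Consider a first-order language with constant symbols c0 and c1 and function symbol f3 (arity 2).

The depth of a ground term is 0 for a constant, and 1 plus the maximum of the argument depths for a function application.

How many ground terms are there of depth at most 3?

Write N_k for the number of ground terms of depth ≤ k. A term of depth ≤ k is either a constant or a function symbol applied to arguments of depth ≤ k−1, so N_k = 2 + N_{k-1}^2.
N_0 = 2
N_1 = 2 + 2^2 = 6
N_2 = 2 + 6^2 = 38
N_3 = 2 + 38^2 = 1446

1446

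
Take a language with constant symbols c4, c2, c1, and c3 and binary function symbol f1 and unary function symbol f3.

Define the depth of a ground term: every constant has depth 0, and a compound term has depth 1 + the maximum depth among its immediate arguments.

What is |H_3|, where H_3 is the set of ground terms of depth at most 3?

Write N_k for the number of ground terms of depth ≤ k. A term of depth ≤ k is either a constant or a function symbol applied to arguments of depth ≤ k−1, so N_k = 4 + N_{k-1}^2 + N_{k-1}.
N_0 = 4
N_1 = 4 + 4^2 + 4 = 24
N_2 = 4 + 24^2 + 24 = 604
N_3 = 4 + 604^2 + 604 = 365424

365424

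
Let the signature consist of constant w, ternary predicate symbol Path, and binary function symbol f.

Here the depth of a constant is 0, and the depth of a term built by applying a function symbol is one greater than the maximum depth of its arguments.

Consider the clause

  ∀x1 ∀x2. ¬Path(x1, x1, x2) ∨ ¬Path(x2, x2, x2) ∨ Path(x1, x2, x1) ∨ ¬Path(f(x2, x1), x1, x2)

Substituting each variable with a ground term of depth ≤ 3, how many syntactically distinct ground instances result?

Ground terms of depth ≤ 3:
  Let N_k = |{terms of depth ≤ k}|. Then N_0 = 1 and N_k = 1 + N_{k-1}^2 for k ≥ 1 (one summand per function symbol, arity giving the exponent).
  N_0 = 1
  N_1 = 1 + 1^2 = 2
  N_2 = 1 + 2^2 = 5
  N_3 = 1 + 5^2 = 26
So there are 26 ground terms available for substitution.
Each of x1, x2 ranges independently over the available ground terms, and distinct assignments produce distinct instances.
Number of ground instances = 26^2 = 676.

676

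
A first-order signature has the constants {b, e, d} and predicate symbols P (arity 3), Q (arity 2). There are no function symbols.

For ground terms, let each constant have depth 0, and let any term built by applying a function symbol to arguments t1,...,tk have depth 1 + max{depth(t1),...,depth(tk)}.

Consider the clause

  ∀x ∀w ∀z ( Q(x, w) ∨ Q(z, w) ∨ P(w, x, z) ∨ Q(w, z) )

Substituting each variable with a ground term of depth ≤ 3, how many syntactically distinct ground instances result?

Ground terms of depth ≤ 3:
  With no function symbols every ground term is a constant, so there are exactly 3 ground terms at every depth bound.
  N_0 = 3
  N_1 = 3
  N_2 = 3
  N_3 = 3
So there are 3 ground terms available for substitution.
There are 3 variables to instantiate (x, w, z), each occurring in at least one literal, so different choices give different ground instances.
Number of ground instances = 3^3 = 27.

27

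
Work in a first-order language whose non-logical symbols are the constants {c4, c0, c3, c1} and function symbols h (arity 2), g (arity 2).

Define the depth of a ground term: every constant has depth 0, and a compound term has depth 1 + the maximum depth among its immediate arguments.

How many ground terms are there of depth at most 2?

Let N_k = |{terms of depth ≤ k}|. Then N_0 = 4 and N_k = 4 + N_{k-1}^2 + N_{k-1}^2 for k ≥ 1 (one summand per function symbol, arity giving the exponent).
N_0 = 4
N_1 = 4 + 4^2 + 4^2 = 36
N_2 = 4 + 36^2 + 36^2 = 2596

2596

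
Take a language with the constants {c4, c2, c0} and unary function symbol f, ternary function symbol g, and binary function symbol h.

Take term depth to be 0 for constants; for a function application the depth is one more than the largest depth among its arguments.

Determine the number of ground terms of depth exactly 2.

75855

Let N_k = |{terms of depth ≤ k}|. Then N_0 = 3 and N_k = 3 + N_{k-1} + N_{k-1}^3 + N_{k-1}^2 for k ≥ 1 (one summand per function symbol, arity giving the exponent).
N_0 = 3
N_1 = 3 + 3 + 3^3 + 3^2 = 42
N_2 = 3 + 42 + 42^3 + 42^2 = 75897
Terms of depth exactly 2: N_2 − N_1 = 75897 − 42 = 75855.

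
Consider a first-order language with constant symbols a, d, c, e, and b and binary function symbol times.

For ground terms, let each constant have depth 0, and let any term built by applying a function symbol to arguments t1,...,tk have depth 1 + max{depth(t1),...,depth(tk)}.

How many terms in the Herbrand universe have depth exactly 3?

818125

Let N_k count ground terms of depth at most k. Each non-constant term of depth ≤ k is some function symbol applied to depth-≤(k−1) arguments, giving N_k = 5 + N_{k-1}^2.
N_0 = 5
N_1 = 5 + 5^2 = 30
N_2 = 5 + 30^2 = 905
N_3 = 5 + 905^2 = 819030
Terms of depth exactly 3: N_3 − N_2 = 819030 − 905 = 818125.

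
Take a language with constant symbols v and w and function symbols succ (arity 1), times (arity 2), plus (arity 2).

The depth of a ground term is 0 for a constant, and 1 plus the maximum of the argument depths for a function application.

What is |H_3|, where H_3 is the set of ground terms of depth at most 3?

182712

Let N_k count ground terms of depth at most k. Each non-constant term of depth ≤ k is some function symbol applied to depth-≤(k−1) arguments, giving N_k = 2 + N_{k-1} + N_{k-1}^2 + N_{k-1}^2.
N_0 = 2
N_1 = 2 + 2 + 2^2 + 2^2 = 12
N_2 = 2 + 12 + 12^2 + 12^2 = 302
N_3 = 2 + 302 + 302^2 + 302^2 = 182712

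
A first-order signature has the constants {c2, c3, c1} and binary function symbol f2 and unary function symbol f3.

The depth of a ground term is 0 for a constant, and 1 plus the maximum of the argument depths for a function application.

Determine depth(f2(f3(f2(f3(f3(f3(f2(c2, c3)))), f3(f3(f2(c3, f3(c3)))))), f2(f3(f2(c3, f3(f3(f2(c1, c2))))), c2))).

depth(f2(c2, c3)) = 1 + max(0, 0) = 1
depth(f3(f2(c2, c3))) = 1 + depth(f2(c2, c3)) = 1 + 1 = 2
depth(f3(f3(f2(c2, c3)))) = 1 + depth(f3(f2(c2, c3))) = 1 + 2 = 3
depth(f3(f3(f3(f2(c2, c3))))) = 1 + depth(f3(f3(f2(c2, c3)))) = 1 + 3 = 4
depth(f3(c3)) = 1 + depth(c3) = 1 + 0 = 1
depth(f2(c3, f3(c3))) = 1 + max(0, 1) = 2
depth(f3(f2(c3, f3(c3)))) = 1 + depth(f2(c3, f3(c3))) = 1 + 2 = 3
depth(f3(f3(f2(c3, f3(c3))))) = 1 + depth(f3(f2(c3, f3(c3)))) = 1 + 3 = 4
depth(f2(f3(f3(f3(f2(c2, c3)))), f3(f3(f2(c3, f3(c3)))))) = 1 + max(4, 4) = 5
depth(f3(f2(f3(f3(f3(f2(c2, c3)))), f3(f3(f2(c3, f3(c3))))))) = 1 + depth(f2(f3(f3(f3(f2(c2, c3)))), f3(f3(f2(c3, f3(c3)))))) = 1 + 5 = 6
depth(f2(c1, c2)) = 1 + max(0, 0) = 1
depth(f3(f2(c1, c2))) = 1 + depth(f2(c1, c2)) = 1 + 1 = 2
depth(f3(f3(f2(c1, c2)))) = 1 + depth(f3(f2(c1, c2))) = 1 + 2 = 3
depth(f2(c3, f3(f3(f2(c1, c2))))) = 1 + max(0, 3) = 4
depth(f3(f2(c3, f3(f3(f2(c1, c2)))))) = 1 + depth(f2(c3, f3(f3(f2(c1, c2))))) = 1 + 4 = 5
depth(f2(f3(f2(c3, f3(f3(f2(c1, c2))))), c2)) = 1 + max(5, 0) = 6
depth(f2(f3(f2(f3(f3(f3(f2(c2, c3)))), f3(f3(f2(c3, f3(c3)))))), f2(f3(f2(c3, f3(f3(f2(c1, c2))))), c2))) = 1 + max(6, 6) = 7

7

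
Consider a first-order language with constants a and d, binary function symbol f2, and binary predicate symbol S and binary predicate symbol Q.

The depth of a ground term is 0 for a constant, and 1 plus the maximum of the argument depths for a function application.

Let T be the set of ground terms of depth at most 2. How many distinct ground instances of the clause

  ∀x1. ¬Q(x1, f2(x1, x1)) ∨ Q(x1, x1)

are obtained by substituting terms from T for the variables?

38

Ground terms of depth ≤ 2:
  Write N_k for the number of ground terms of depth ≤ k. A term of depth ≤ k is either a constant or a function symbol applied to arguments of depth ≤ k−1, so N_k = 2 + N_{k-1}^2.
  N_0 = 2
  N_1 = 2 + 2^2 = 6
  N_2 = 2 + 6^2 = 38
So there are 38 ground terms available for substitution.
The clause has 1 distinct variable (x1), which appears in the body. In the free term algebra distinct substitutions yield syntactically distinct ground instances.
Number of ground instances = 38.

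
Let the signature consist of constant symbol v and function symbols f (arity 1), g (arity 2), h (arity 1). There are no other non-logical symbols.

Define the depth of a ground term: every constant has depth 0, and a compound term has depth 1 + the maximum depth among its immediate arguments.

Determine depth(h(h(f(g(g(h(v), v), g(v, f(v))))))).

6

depth(h(v)) = 1 + depth(v) = 1 + 0 = 1
depth(g(h(v), v)) = 1 + max(1, 0) = 2
depth(f(v)) = 1 + depth(v) = 1 + 0 = 1
depth(g(v, f(v))) = 1 + max(0, 1) = 2
depth(g(g(h(v), v), g(v, f(v)))) = 1 + max(2, 2) = 3
depth(f(g(g(h(v), v), g(v, f(v))))) = 1 + depth(g(g(h(v), v), g(v, f(v)))) = 1 + 3 = 4
depth(h(f(g(g(h(v), v), g(v, f(v)))))) = 1 + depth(f(g(g(h(v), v), g(v, f(v))))) = 1 + 4 = 5
depth(h(h(f(g(g(h(v), v), g(v, f(v))))))) = 1 + depth(h(f(g(g(h(v), v), g(v, f(v)))))) = 1 + 5 = 6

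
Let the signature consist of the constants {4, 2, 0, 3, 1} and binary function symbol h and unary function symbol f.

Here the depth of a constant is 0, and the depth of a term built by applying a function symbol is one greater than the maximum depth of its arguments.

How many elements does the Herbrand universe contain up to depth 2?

1265

Count level by level. With function symbols h/2, f/1, the terms of depth ≤ k are the 5 constants together with each function applied to depth-≤(k−1) tuples, so N_k = 5 + N_{k-1}^2 + N_{k-1}.
N_0 = 5
N_1 = 5 + 5^2 + 5 = 35
N_2 = 5 + 35^2 + 35 = 1265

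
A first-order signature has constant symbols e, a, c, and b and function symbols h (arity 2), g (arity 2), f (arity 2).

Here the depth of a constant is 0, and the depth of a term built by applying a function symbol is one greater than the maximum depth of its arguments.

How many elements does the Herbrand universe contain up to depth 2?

8116

Let N_k = |{terms of depth ≤ k}|. Then N_0 = 4 and N_k = 4 + N_{k-1}^2 + N_{k-1}^2 + N_{k-1}^2 for k ≥ 1 (one summand per function symbol, arity giving the exponent).
N_0 = 4
N_1 = 4 + 4^2 + 4^2 + 4^2 = 52
N_2 = 4 + 52^2 + 52^2 + 52^2 = 8116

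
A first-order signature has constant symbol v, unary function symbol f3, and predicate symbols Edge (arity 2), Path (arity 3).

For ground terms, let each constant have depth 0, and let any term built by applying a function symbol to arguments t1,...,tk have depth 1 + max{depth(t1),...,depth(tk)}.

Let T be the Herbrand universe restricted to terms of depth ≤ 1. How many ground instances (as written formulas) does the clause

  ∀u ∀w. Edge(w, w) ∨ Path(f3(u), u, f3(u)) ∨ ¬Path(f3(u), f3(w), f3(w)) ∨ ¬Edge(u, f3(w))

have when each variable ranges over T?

Ground terms of depth ≤ 1:
  Let N_k count ground terms of depth at most k. Each non-constant term of depth ≤ k is some function symbol applied to depth-≤(k−1) arguments, giving N_k = 1 + N_{k-1}.
  N_0 = 1
  N_1 = 1 + 1 = 2
  Explicitly: v, f3(v).
So there are 2 ground terms available for substitution.
Each of u, w ranges independently over the available ground terms, and distinct assignments produce distinct instances.
Number of ground instances = 2^2 = 4.

4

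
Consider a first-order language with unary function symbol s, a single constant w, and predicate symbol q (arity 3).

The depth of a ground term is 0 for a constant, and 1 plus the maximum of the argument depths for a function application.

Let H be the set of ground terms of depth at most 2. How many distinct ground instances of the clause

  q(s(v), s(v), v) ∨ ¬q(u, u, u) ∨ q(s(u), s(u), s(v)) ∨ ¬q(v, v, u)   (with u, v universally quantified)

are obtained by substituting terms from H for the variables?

Ground terms of depth ≤ 2:
  Count level by level. With function symbols s/1, the terms of depth ≤ k are the 1 constant together with each function applied to depth-≤(k−1) tuples, so N_k = 1 + N_{k-1}.
  N_0 = 1
  N_1 = 1 + 1 = 2
  N_2 = 1 + 2 = 3
So there are 3 ground terms available for substitution.
The body mentions every one of the 2 quantified variables; since ground terms form a free algebra, no two substitutions collapse to the same formula.
Number of ground instances = 3^2 = 9.

9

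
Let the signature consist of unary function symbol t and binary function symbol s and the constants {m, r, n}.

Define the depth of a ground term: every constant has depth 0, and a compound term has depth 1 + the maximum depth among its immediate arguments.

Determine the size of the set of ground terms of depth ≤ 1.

15

Let N_k count ground terms of depth at most k. Each non-constant term of depth ≤ k is some function symbol applied to depth-≤(k−1) arguments, giving N_k = 3 + N_{k-1} + N_{k-1}^2.
N_0 = 3
N_1 = 3 + 3 + 3^2 = 15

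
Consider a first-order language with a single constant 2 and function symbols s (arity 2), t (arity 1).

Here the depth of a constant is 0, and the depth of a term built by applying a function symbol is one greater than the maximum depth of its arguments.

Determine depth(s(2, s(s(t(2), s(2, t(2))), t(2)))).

5

depth(t(2)) = 1 + depth(2) = 1 + 0 = 1
depth(s(2, t(2))) = 1 + max(0, 1) = 2
depth(s(t(2), s(2, t(2)))) = 1 + max(1, 2) = 3
depth(s(s(t(2), s(2, t(2))), t(2))) = 1 + max(3, 1) = 4
depth(s(2, s(s(t(2), s(2, t(2))), t(2)))) = 1 + max(0, 4) = 5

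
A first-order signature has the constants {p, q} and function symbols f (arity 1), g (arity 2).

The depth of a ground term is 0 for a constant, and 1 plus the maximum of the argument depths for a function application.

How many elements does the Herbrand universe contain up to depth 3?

5552

Let N_k = |{terms of depth ≤ k}|. Then N_0 = 2 and N_k = 2 + N_{k-1} + N_{k-1}^2 for k ≥ 1 (one summand per function symbol, arity giving the exponent).
N_0 = 2
N_1 = 2 + 2 + 2^2 = 8
N_2 = 2 + 8 + 8^2 = 74
N_3 = 2 + 74 + 74^2 = 5552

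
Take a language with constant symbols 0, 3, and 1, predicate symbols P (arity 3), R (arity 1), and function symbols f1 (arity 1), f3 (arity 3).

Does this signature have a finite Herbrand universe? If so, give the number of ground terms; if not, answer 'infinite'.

infinite

The signature has at least one function symbol (f1, arity 1) and at least one constant (0).
Iterating f1 gives infinitely many distinct ground terms: 0, f1(0), f1(f1(0)), ...
So the Herbrand universe is infinite.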